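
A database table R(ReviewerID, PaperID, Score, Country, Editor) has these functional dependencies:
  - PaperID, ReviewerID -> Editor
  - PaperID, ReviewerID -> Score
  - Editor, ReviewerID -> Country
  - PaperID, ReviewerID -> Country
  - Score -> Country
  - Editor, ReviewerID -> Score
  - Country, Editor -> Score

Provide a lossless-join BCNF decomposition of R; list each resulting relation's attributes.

Candidate key of the original relation: {PaperID, ReviewerID}.
{Country, Editor, PaperID, ReviewerID, Score}: {Editor, ReviewerID} determines {Country, Editor, ReviewerID, Score} here but is not a superkey — split on Editor, ReviewerID -> Country, Score, giving {Country, Editor, ReviewerID, Score} and {Editor, PaperID, ReviewerID}.
{Country, Editor, ReviewerID, Score}: {Score} determines {Country, Score} here but is not a superkey — split on Score -> Country, giving {Country, Score} and {Editor, ReviewerID, Score}.
{Country, Score} is in BCNF.
{Editor, ReviewerID, Score} is in BCNF.
{Editor, PaperID, ReviewerID} is in BCNF.

{Country, Score}; {Editor, PaperID, ReviewerID}; {Editor, ReviewerID, Score}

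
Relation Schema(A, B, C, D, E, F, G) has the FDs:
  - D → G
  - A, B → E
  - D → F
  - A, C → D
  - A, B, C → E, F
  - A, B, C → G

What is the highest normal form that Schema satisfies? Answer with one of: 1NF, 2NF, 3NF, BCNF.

Candidate key: {A, B, C}. Prime attributes: {A, B, C}.
For D → G we have {D}⁺ = {D, F, G}; {D} is not a superkey, so BCNF fails.
D → G determines the non-prime attribute {G} from a non-superkey — 3NF is violated.
The proper key subset {A, B} of {A, B, C} determines non-prime {E}, so the relation is not even in 2NF.

1NF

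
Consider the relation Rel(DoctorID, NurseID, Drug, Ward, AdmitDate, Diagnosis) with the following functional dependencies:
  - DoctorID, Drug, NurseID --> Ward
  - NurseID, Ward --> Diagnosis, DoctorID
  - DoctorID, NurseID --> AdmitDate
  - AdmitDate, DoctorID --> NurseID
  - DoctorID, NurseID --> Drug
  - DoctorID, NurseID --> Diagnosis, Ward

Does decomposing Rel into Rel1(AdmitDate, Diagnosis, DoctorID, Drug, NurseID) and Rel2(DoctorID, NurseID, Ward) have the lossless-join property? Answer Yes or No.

Yes

Common attributes: {DoctorID, NurseID}; their closure is {AdmitDate, Diagnosis, DoctorID, Drug, NurseID, Ward}.
Since Rel1 ⊆ {AdmitDate, Diagnosis, DoctorID, Drug, NurseID, Ward}, the intersection is a superkey of Rel1; the decomposition is lossless.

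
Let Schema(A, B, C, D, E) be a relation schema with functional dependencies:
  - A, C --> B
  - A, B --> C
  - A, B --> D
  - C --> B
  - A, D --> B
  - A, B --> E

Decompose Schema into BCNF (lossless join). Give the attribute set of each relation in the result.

Candidate keys of the original relation: {A, B}, {A, C}, {A, D}.
{A, B, C, D, E}: {C} determines {B, C} here but is not a superkey — split on C --> B, giving {B, C} and {A, C, D, E}.
{B, C} is in BCNF.
{A, C, D, E} is in BCNF.

{A, C, D, E}; {B, C}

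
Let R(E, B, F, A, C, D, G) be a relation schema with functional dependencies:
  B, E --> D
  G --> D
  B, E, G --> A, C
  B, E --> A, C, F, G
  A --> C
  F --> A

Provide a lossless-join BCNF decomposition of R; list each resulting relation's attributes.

{A, C}; {A, F}; {B, E, F, G}; {D, G}

Candidate key of the original relation: {B, E}.
In {A, B, C, D, E, F, G}, {G} is not a superkey ({G}⁺ restricted to this set is {D, G}), so split on G --> D into {D, G} and {A, B, C, E, F, G}.
{D, G} has no BCNF violation.
In {A, B, C, E, F, G}, {A} is not a superkey ({A}⁺ restricted to this set is {A, C}), so split on A --> C into {A, C} and {A, B, E, F, G}.
{A, C} has no BCNF violation.
In {A, B, E, F, G}, {F} is not a superkey ({F}⁺ restricted to this set is {A, F}), so split on F --> A into {A, F} and {B, E, F, G}.
{A, F} has no BCNF violation.
{B, E, F, G} has no BCNF violation.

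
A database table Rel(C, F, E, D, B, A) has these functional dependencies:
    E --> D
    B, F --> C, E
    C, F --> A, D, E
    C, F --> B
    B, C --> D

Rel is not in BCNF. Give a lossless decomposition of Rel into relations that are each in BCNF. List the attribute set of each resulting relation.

Candidate keys of the original relation: {B, F}, {C, F}.
Within {A, B, C, D, E, F}: {E}⁺ ∩ {A, B, C, D, E, F} = {D, E}, not the whole set, so E --> D violates BCNF; decompose into {D, E} and {A, B, C, E, F}.
{D, E} is in BCNF.
{A, B, C, E, F} is in BCNF.

{A, B, C, E, F}; {D, E}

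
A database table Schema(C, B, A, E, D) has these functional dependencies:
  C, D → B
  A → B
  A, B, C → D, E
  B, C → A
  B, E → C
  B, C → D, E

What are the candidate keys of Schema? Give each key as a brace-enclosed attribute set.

{A, C}, {A, E}, {B, C}, {B, E}, {C, D}

{A, C}⁺ = {A, B, C, D, E} — all of the relation — so {A, C} is a candidate key.
{A, E}⁺ = {A, B, C, D, E} — all of the relation — so {A, E} is a candidate key.
{B, C}⁺ = {A, B, C, D, E} — all of the relation — so {B, C} is a candidate key.
{B, E}⁺ = {A, B, C, D, E} — all of the relation — so {B, E} is a candidate key.
{C, D}⁺ = {A, B, C, D, E} — all of the relation — so {C, D} is a candidate key.
No proper subset of any of these is a key, and no other minimal superkey exists.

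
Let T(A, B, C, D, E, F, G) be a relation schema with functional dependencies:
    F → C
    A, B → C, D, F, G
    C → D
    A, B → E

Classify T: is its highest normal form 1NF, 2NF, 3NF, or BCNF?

2NF

Candidate key: {A, B}. Prime attributes: {A, B}.
F → C breaks BCNF: {F}⁺ = {C, D, F}, so {F} is not a superkey.
F → C determines the non-prime attribute {C} from a non-superkey — 3NF is violated.
No non-prime attribute depends on a proper subset of any candidate key, so 2NF holds.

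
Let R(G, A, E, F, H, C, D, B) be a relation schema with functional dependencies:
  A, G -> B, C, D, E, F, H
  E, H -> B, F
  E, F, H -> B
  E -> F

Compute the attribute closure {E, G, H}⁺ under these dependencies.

{B, E, F, G, H}

Start with {E, G, H}.
E, H -> B, F applies; add {B, F} → now {B, E, F, G, H}.
No further FD applies.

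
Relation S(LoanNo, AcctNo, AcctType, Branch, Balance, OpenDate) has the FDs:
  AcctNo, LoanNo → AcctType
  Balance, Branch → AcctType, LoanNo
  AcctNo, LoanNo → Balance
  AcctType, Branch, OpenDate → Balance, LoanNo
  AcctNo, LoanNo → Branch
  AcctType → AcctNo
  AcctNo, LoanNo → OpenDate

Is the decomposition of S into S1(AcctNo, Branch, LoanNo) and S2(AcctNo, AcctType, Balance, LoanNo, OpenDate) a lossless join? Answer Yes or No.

S1 ∩ S2 = {AcctNo, LoanNo}; its closure under F is {AcctNo, AcctType, Balance, Branch, LoanNo, OpenDate}.
S1 is contained in that closure, so S1 ∩ S2 → S1 holds and the join is lossless.

Yes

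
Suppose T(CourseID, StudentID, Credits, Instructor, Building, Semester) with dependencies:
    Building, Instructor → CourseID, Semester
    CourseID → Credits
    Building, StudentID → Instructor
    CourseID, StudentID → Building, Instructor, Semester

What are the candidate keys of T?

{StudentID} never appears on the right of any FD, so every key must include it.
Closure of {Building, StudentID} is {Building, CourseID, Credits, Instructor, Semester, StudentID}, the whole schema; {Building, StudentID} is a candidate key.
Closure of {CourseID, StudentID} is {Building, CourseID, Credits, Instructor, Semester, StudentID}, the whole schema; {CourseID, StudentID} is a candidate key.
No proper subset of any of these is a key, and no other minimal superkey exists.

{Building, StudentID}, {CourseID, StudentID}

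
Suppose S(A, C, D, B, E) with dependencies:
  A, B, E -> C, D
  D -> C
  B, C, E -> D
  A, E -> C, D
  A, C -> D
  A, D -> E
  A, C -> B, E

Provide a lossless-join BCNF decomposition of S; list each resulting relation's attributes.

Candidate keys of the original relation: {A, C}, {A, D}, {A, E}.
In {A, B, C, D, E}, {D} is not a superkey ({D}⁺ restricted to this set is {C, D}), so split on D -> C into {C, D} and {A, B, D, E}.
{C, D} is in BCNF.
{A, B, D, E} is in BCNF.

{A, B, D, E}; {C, D}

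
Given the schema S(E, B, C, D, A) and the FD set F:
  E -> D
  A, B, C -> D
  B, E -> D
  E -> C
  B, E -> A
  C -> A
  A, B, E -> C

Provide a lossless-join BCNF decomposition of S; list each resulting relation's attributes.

Candidate key of the original relation: {B, E}.
Within {A, B, C, D, E}: {E}⁺ ∩ {A, B, C, D, E} = {A, C, D, E}, not the whole set, so E -> A, C, D violates BCNF; decompose into {A, C, D, E} and {B, E}.
Within {A, C, D, E}: {C}⁺ ∩ {A, C, D, E} = {A, C}, not the whole set, so C -> A violates BCNF; decompose into {A, C} and {C, D, E}.
{A, C} has no BCNF violation.
{C, D, E} has no BCNF violation.
{B, E} has no BCNF violation.

{A, C}; {B, E}; {C, D, E}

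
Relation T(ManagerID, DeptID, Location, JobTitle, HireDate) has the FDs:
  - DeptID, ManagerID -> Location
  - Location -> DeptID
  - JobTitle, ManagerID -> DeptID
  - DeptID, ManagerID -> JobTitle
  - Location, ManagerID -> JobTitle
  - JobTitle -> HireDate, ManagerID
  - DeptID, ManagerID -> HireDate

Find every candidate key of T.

{JobTitle}⁺ = {DeptID, HireDate, JobTitle, Location, ManagerID}, which is every attribute, so {JobTitle} is a candidate key.
{DeptID, ManagerID}⁺ = {DeptID, HireDate, JobTitle, Location, ManagerID}, which is every attribute, so {DeptID, ManagerID} is a candidate key.
{Location, ManagerID}⁺ = {DeptID, HireDate, JobTitle, Location, ManagerID}, which is every attribute, so {Location, ManagerID} is a candidate key.
These are minimal and exhaustive — every other superkey contains one of them.

{DeptID, ManagerID}, {JobTitle}, {Location, ManagerID}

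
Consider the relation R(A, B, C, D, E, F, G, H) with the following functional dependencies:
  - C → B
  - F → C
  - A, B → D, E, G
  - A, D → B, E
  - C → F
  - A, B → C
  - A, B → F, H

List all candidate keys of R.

No FD produces {A}, so it must be in every candidate key.
{A, B}⁺ = {A, B, C, D, E, F, G, H}, which is every attribute, so {A, B} is a candidate key.
{A, C}⁺ = {A, B, C, D, E, F, G, H}, which is every attribute, so {A, C} is a candidate key.
{A, D}⁺ = {A, B, C, D, E, F, G, H}, which is every attribute, so {A, D} is a candidate key.
{A, F}⁺ = {A, B, C, D, E, F, G, H}, which is every attribute, so {A, F} is a candidate key.
These are minimal and exhaustive — every other superkey contains one of them.

{A, B}, {A, C}, {A, D}, {A, F}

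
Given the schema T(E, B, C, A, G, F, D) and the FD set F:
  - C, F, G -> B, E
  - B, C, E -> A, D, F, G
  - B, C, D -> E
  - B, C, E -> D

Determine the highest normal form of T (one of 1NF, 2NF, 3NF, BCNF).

BCNF

Candidate keys: {B, C, D}, {B, C, E}, {C, F, G}. Prime attributes: {B, C, D, E, F, G}.
The left-hand side of every FD is a superkey, so BCNF is satisfied.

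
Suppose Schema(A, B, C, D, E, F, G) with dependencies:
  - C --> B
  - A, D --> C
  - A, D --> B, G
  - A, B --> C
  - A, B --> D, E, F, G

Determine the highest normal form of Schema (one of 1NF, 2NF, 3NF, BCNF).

3NF

Candidate keys: {A, B}, {A, C}, {A, D}. Prime attributes: {A, B, C, D}.
C --> B: {C}⁺ = {B, C}, which is not all of the attributes, so the left side is not a superkey — BCNF is violated.
Since {B} ⊆ prime attributes and every other non-superkey FD also has a prime right side, the schema is in 3NF.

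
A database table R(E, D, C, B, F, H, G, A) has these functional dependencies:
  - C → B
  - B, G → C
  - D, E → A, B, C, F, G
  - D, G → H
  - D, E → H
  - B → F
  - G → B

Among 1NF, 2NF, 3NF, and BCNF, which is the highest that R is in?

Candidate key: {D, E}. Prime attributes: {D, E}.
C → B breaks BCNF: {C}⁺ = {B, C, F}, so {C} is not a superkey.
Because {B} is non-prime and the left side of C → B is not a superkey, the relation is not in 3NF.
No proper subset of a key has a non-prime attribute in its closure, so there is no partial dependency; 2NF holds.

2NF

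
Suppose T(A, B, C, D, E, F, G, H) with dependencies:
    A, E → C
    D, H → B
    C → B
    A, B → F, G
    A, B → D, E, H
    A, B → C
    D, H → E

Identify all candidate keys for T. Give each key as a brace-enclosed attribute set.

{A} never appears on the right of any FD, so every key must include it.
{A, B} is a candidate key since {A, B}⁺ = {A, B, C, D, E, F, G, H} covers every attribute.
{A, C} is a candidate key since {A, C}⁺ = {A, B, C, D, E, F, G, H} covers every attribute.
{A, E} is a candidate key since {A, E}⁺ = {A, B, C, D, E, F, G, H} covers every attribute.
{A, D, H} is a candidate key since {A, D, H}⁺ = {A, B, C, D, E, F, G, H} covers every attribute.
These are minimal and exhaustive — every other superkey contains one of them.

{A, B}, {A, C}, {A, D, H}, {A, E}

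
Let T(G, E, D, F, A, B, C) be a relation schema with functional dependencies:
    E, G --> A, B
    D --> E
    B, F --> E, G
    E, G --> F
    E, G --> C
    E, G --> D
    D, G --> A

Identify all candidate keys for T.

{B, F}, {D, G}, {E, G}

Closure of {B, F} is {A, B, C, D, E, F, G}, the whole schema; {B, F} is a candidate key.
Closure of {D, G} is {A, B, C, D, E, F, G}, the whole schema; {D, G} is a candidate key.
Closure of {E, G} is {A, B, C, D, E, F, G}, the whole schema; {E, G} is a candidate key.
These are minimal and exhaustive — every other superkey contains one of them.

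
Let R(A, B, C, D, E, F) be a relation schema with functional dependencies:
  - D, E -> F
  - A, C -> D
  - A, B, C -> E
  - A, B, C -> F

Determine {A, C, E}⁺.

Start with {A, C, E}.
A, C -> D applies; add {D} → now {A, C, D, E}.
D, E -> F applies; add {F} → now {A, C, D, E, F}.
No further FD applies.

{A, C, D, E, F}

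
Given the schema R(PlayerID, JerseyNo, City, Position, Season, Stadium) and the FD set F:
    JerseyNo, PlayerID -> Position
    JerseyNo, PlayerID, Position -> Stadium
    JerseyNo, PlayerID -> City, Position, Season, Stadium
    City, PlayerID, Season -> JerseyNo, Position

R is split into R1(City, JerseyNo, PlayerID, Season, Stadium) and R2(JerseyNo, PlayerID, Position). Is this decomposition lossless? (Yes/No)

The shared attributes are {JerseyNo, PlayerID} and {JerseyNo, PlayerID}⁺ = {City, JerseyNo, PlayerID, Position, Season, Stadium}.
Since R1 ⊆ {City, JerseyNo, PlayerID, Position, Season, Stadium}, the intersection is a superkey of R1; the decomposition is lossless.

Yes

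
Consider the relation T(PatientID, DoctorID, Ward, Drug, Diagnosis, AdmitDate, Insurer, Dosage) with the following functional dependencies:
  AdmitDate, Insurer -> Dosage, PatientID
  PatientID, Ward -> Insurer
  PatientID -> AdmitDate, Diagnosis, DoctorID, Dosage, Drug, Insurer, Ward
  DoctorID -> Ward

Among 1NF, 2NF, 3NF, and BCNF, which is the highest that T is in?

Candidate keys: {AdmitDate, Insurer}, {PatientID}. Prime attributes: {AdmitDate, Insurer, PatientID}.
For DoctorID -> Ward we have {DoctorID}⁺ = {DoctorID, Ward}; {DoctorID} is not a superkey, so BCNF fails.
DoctorID -> Ward determines the non-prime attribute {Ward} from a non-superkey — 3NF is violated.
No non-prime attribute depends on a proper subset of any candidate key, so 2NF holds.

2NF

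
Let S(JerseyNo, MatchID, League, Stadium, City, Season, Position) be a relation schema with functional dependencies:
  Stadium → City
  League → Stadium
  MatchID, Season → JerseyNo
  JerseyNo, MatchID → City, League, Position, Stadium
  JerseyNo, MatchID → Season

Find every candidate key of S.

No FD produces {MatchID}, so it must be in every candidate key.
{JerseyNo, MatchID}⁺ = {City, JerseyNo, League, MatchID, Position, Season, Stadium}, which is every attribute, so {JerseyNo, MatchID} is a candidate key.
{MatchID, Season}⁺ = {City, JerseyNo, League, MatchID, Position, Season, Stadium}, which is every attribute, so {MatchID, Season} is a candidate key.
Any other superkey properly contains one of these, so there are no further candidate keys.

{JerseyNo, MatchID}, {MatchID, Season}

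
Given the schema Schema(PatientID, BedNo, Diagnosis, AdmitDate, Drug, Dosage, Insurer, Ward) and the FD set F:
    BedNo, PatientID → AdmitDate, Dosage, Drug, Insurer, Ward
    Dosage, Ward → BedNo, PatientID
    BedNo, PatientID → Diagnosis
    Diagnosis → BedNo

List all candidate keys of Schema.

{BedNo, PatientID}, {Diagnosis, PatientID}, {Dosage, Ward}

Closure of {BedNo, PatientID} is {AdmitDate, BedNo, Diagnosis, Dosage, Drug, Insurer, PatientID, Ward}, the whole schema; {BedNo, PatientID} is a candidate key.
Closure of {Diagnosis, PatientID} is {AdmitDate, BedNo, Diagnosis, Dosage, Drug, Insurer, PatientID, Ward}, the whole schema; {Diagnosis, PatientID} is a candidate key.
Closure of {Dosage, Ward} is {AdmitDate, BedNo, Diagnosis, Dosage, Drug, Insurer, PatientID, Ward}, the whole schema; {Dosage, Ward} is a candidate key.
Any other superkey properly contains one of these, so there are no further candidate keys.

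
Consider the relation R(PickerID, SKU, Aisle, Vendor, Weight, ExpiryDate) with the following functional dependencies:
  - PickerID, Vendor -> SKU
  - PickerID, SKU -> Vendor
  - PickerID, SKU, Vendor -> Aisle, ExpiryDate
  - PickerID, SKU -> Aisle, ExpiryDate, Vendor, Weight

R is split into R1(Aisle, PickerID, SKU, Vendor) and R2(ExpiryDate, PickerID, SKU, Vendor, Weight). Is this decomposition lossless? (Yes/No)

Yes

R1 ∩ R2 = {PickerID, SKU, Vendor}; its closure under F is {Aisle, ExpiryDate, PickerID, SKU, Vendor, Weight}.
Since R1 ⊆ {Aisle, ExpiryDate, PickerID, SKU, Vendor, Weight}, the intersection is a superkey of R1; the decomposition is lossless.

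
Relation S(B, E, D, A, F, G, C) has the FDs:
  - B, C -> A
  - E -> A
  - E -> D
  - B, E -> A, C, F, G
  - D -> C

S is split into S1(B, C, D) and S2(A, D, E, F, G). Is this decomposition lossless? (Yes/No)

S1 ∩ S2 = {D}; its closure under F is {C, D}.
S1 ⊄ {C, D} and S2 ⊄ {C, D}, so the split is lossy.

No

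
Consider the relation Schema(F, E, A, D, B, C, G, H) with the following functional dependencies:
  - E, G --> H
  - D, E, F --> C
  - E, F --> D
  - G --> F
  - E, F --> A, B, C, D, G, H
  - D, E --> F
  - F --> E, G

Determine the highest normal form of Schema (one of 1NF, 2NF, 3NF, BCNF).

Candidate keys: {D, E}, {F}, {G}. Prime attributes: {D, E, F, G}.
Each dependency's left side is a superkey — BCNF holds.

BCNF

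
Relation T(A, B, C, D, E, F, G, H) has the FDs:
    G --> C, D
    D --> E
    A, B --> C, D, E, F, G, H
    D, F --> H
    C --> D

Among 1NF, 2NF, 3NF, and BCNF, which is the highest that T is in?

Candidate key: {A, B}. Prime attributes: {A, B}.
G --> C, D: {G}⁺ = {C, D, E, G}, which is not all of the attributes, so the left side is not a superkey — BCNF is violated.
G --> C, D has non-prime {C, D} on the right and a non-superkey on the left, so 3NF fails.
No non-prime attribute depends on a proper subset of any candidate key, so 2NF holds.

2NF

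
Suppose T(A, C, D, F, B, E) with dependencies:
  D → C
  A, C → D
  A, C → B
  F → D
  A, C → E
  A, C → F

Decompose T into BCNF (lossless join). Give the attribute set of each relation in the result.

{A, B, E, F}; {C, D}; {D, F}

Candidate keys of the original relation: {A, C}, {A, D}, {A, F}.
{A, B, C, D, E, F}: {D} determines {C, D} here but is not a superkey — split on D → C, giving {C, D} and {A, B, D, E, F}.
{C, D} is in BCNF.
{A, B, D, E, F}: {F} determines {D, F} here but is not a superkey — split on F → D, giving {D, F} and {A, B, E, F}.
{D, F} is in BCNF.
{A, B, E, F} is in BCNF.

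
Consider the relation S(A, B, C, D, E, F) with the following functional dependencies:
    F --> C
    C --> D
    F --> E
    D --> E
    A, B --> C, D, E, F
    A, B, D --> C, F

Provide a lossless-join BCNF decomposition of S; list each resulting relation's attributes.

Candidate key of the original relation: {A, B}.
{A, B, C, D, E, F}: {F} determines {C, D, E, F} here but is not a superkey — split on F --> C, D, E, giving {C, D, E, F} and {A, B, F}.
{C, D, E, F}: {C} determines {C, D, E} here but is not a superkey — split on C --> D, E, giving {C, D, E} and {C, F}.
{C, D, E}: {D} determines {D, E} here but is not a superkey — split on D --> E, giving {D, E} and {C, D}.
{D, E}: every determinant is a superkey — BCNF.
{C, D}: every determinant is a superkey — BCNF.
{C, F}: every determinant is a superkey — BCNF.
{A, B, F}: every determinant is a superkey — BCNF.

{A, B, F}; {C, D}; {C, F}; {D, E}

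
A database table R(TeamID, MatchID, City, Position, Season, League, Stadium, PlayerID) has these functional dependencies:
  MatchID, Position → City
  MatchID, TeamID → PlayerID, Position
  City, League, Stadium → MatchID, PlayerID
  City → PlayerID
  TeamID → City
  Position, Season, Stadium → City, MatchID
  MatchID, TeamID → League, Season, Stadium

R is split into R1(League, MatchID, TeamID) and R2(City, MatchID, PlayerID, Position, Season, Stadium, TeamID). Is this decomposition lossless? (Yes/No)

Common attributes: {MatchID, TeamID}; their closure is {City, League, MatchID, PlayerID, Position, Season, Stadium, TeamID}.
Since R1 ⊆ {City, League, MatchID, PlayerID, Position, Season, Stadium, TeamID}, the intersection is a superkey of R1; the decomposition is lossless.

Yes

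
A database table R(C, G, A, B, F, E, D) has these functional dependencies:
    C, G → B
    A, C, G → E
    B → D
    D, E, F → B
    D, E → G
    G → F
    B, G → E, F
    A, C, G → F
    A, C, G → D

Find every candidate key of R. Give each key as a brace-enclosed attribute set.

No FD produces {A, C}, so they must be in every candidate key.
{A, C, G}⁺ = {A, B, C, D, E, F, G}, which is every attribute, so {A, C, G} is a candidate key.
{A, B, C, E}⁺ = {A, B, C, D, E, F, G}, which is every attribute, so {A, B, C, E} is a candidate key.
{A, C, D, E}⁺ = {A, B, C, D, E, F, G}, which is every attribute, so {A, C, D, E} is a candidate key.
Any other superkey properly contains one of these, so there are no further candidate keys.

{A, B, C, E}, {A, C, D, E}, {A, C, G}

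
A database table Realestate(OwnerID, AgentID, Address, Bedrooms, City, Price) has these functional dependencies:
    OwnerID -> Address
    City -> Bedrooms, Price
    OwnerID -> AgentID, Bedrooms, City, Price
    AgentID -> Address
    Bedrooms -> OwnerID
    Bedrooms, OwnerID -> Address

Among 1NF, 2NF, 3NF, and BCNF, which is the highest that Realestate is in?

Candidate keys: {Bedrooms}, {City}, {OwnerID}. Prime attributes: {Bedrooms, City, OwnerID}.
For AgentID -> Address we have {AgentID}⁺ = {Address, AgentID}; {AgentID} is not a superkey, so BCNF fails.
Because {Address} is non-prime and the left side of AgentID -> Address is not a superkey, the relation is not in 3NF.
Every candidate key is a single attribute, so no partial dependency is possible; 2NF holds.

2NF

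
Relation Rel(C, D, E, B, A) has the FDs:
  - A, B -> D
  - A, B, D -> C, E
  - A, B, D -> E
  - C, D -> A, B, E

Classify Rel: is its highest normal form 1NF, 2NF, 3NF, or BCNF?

Candidate keys: {A, B}, {C, D}. Prime attributes: {A, B, C, D}.
The left-hand side of every FD is a superkey, so BCNF is satisfied.

BCNF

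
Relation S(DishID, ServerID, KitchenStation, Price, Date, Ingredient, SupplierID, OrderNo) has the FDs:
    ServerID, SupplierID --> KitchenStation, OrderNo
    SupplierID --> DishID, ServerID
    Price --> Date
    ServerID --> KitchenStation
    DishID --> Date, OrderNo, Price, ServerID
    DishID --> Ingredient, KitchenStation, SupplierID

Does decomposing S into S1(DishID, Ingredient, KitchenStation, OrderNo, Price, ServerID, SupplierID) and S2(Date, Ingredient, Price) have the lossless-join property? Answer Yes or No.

S1 ∩ S2 = {Ingredient, Price}; its closure under F is {Date, Ingredient, Price}.
S2 is contained in that closure, so S1 ∩ S2 --> S2 holds and the join is lossless.

Yes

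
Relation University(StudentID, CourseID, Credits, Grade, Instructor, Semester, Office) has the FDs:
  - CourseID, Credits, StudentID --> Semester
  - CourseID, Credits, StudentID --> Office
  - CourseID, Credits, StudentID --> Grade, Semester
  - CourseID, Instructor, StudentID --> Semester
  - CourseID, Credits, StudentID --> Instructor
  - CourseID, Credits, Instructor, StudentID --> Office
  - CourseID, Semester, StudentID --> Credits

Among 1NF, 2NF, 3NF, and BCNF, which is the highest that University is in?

BCNF

Candidate keys: {CourseID, Credits, StudentID}, {CourseID, Instructor, StudentID}, {CourseID, Semester, StudentID}. Prime attributes: {CourseID, Credits, Instructor, Semester, StudentID}.
Every FD has a superkey on the left, so the relation is in BCNF.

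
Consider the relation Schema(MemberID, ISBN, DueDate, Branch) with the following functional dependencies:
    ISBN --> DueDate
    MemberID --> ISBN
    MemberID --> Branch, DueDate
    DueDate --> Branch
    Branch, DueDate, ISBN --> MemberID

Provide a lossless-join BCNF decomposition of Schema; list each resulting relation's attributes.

{Branch, DueDate}; {DueDate, ISBN, MemberID}

Candidate keys of the original relation: {ISBN}, {MemberID}.
{Branch, DueDate, ISBN, MemberID}: {DueDate} determines {Branch, DueDate} here but is not a superkey — split on DueDate --> Branch, giving {Branch, DueDate} and {DueDate, ISBN, MemberID}.
{Branch, DueDate} has no BCNF violation.
{DueDate, ISBN, MemberID} has no BCNF violation.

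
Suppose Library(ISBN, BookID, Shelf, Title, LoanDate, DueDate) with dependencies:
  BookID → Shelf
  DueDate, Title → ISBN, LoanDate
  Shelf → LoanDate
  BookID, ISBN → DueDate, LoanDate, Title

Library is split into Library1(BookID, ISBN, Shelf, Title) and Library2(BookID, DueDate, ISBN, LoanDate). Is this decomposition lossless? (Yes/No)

Yes

Common attributes: {BookID, ISBN}; their closure is {BookID, DueDate, ISBN, LoanDate, Shelf, Title}.
This includes all of Library1, so the common attributes are a superkey of Library1 — the join is lossless.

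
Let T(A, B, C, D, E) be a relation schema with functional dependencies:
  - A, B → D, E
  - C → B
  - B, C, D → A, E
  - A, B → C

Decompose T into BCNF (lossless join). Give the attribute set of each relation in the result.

Candidate keys of the original relation: {A, B}, {A, C}, {C, D}.
{A, B, C, D, E}: {C} determines {B, C} here but is not a superkey — split on C → B, giving {B, C} and {A, C, D, E}.
{B, C} is in BCNF.
{A, C, D, E} is in BCNF.

{A, C, D, E}; {B, C}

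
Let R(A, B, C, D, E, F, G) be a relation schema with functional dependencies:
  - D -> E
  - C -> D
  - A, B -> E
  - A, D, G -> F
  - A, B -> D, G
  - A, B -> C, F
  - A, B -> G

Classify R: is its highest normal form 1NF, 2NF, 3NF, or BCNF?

2NF

Candidate key: {A, B}. Prime attributes: {A, B}.
For D -> E we have {D}⁺ = {D, E}; {D} is not a superkey, so BCNF fails.
D -> E has non-prime {E} on the right and a non-superkey on the left, so 3NF fails.
Checking every proper subset of each key, none determines a non-prime attribute — 2NF is satisfied.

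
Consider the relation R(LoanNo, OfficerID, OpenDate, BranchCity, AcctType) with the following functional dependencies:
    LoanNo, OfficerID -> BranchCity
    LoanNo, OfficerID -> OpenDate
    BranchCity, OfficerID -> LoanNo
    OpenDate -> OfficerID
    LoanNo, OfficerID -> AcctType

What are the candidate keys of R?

{BranchCity, OfficerID}, {BranchCity, OpenDate}, {LoanNo, OfficerID}, {LoanNo, OpenDate}

{BranchCity, OfficerID}⁺ = {AcctType, BranchCity, LoanNo, OfficerID, OpenDate} — all of the relation — so {BranchCity, OfficerID} is a candidate key.
{BranchCity, OpenDate}⁺ = {AcctType, BranchCity, LoanNo, OfficerID, OpenDate} — all of the relation — so {BranchCity, OpenDate} is a candidate key.
{LoanNo, OfficerID}⁺ = {AcctType, BranchCity, LoanNo, OfficerID, OpenDate} — all of the relation — so {LoanNo, OfficerID} is a candidate key.
{LoanNo, OpenDate}⁺ = {AcctType, BranchCity, LoanNo, OfficerID, OpenDate} — all of the relation — so {LoanNo, OpenDate} is a candidate key.
No proper subset of any of these is a key, and no other minimal superkey exists.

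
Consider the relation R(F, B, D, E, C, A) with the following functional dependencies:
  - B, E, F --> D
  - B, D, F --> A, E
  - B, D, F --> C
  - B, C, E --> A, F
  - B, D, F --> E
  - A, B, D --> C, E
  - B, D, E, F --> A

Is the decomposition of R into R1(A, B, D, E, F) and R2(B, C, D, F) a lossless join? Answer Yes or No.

Yes

The shared attributes are {B, D, F} and {B, D, F}⁺ = {A, B, C, D, E, F}.
This includes all of R1, so the common attributes are a superkey of R1 — the join is lossless.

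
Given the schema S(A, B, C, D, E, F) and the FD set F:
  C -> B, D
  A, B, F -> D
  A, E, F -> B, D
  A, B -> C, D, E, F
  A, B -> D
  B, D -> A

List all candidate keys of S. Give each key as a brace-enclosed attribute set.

{A, B}, {A, E, F}, {B, D}, {C}

{C}⁺ = {A, B, C, D, E, F} — all of the relation — so {C} is a candidate key.
{A, B}⁺ = {A, B, C, D, E, F} — all of the relation — so {A, B} is a candidate key.
{B, D}⁺ = {A, B, C, D, E, F} — all of the relation — so {B, D} is a candidate key.
{A, E, F}⁺ = {A, B, C, D, E, F} — all of the relation — so {A, E, F} is a candidate key.
No proper subset of any of these is a key, and no other minimal superkey exists.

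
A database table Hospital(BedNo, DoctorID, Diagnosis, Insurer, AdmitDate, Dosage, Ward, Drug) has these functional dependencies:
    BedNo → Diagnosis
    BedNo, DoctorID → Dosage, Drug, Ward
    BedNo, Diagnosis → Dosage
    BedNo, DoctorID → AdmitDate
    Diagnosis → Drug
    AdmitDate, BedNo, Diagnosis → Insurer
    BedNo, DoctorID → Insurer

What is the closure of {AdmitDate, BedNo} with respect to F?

{AdmitDate, BedNo, Diagnosis, Dosage, Drug, Insurer}

Start with {AdmitDate, BedNo}.
BedNo → Diagnosis applies; add {Diagnosis} → now {AdmitDate, BedNo, Diagnosis}.
BedNo, Diagnosis → Dosage applies; add {Dosage} → now {AdmitDate, BedNo, Diagnosis, Dosage}.
Diagnosis → Drug applies; add {Drug} → now {AdmitDate, BedNo, Diagnosis, Dosage, Drug}.
AdmitDate, BedNo, Diagnosis → Insurer applies; add {Insurer} → now {AdmitDate, BedNo, Diagnosis, Dosage, Drug, Insurer}.
No further FD applies.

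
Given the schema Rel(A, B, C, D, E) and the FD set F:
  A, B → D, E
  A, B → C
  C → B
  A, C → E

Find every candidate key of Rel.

{A, B}, {A, C}

{A} never appears on the right of any FD, so every key must include it.
{A, B}⁺ = {A, B, C, D, E}, which is every attribute, so {A, B} is a candidate key.
{A, C}⁺ = {A, B, C, D, E}, which is every attribute, so {A, C} is a candidate key.
Any other superkey properly contains one of these, so there are no further candidate keys.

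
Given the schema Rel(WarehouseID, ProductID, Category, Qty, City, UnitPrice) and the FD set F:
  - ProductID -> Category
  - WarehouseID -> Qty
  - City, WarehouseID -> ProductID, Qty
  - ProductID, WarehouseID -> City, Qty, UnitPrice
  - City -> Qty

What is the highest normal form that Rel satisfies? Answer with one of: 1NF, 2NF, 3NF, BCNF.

1NF

Candidate keys: {City, WarehouseID}, {ProductID, WarehouseID}. Prime attributes: {City, ProductID, WarehouseID}.
For ProductID -> Category we have {ProductID}⁺ = {Category, ProductID}; {ProductID} is not a superkey, so BCNF fails.
ProductID -> Category determines the non-prime attribute {Category} from a non-superkey — 3NF is violated.
The proper key subset {City} of {City, WarehouseID} determines non-prime {Qty}, so the relation is not even in 2NF.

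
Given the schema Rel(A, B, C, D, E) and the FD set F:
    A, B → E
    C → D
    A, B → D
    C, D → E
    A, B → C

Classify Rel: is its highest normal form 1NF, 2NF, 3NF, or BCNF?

Candidate key: {A, B}. Prime attributes: {A, B}.
C → D: {C}⁺ = {C, D, E}, which is not all of the attributes, so the left side is not a superkey — BCNF is violated.
C → D determines the non-prime attribute {D} from a non-superkey — 3NF is violated.
No non-prime attribute depends on a proper subset of any candidate key, so 2NF holds.

2NF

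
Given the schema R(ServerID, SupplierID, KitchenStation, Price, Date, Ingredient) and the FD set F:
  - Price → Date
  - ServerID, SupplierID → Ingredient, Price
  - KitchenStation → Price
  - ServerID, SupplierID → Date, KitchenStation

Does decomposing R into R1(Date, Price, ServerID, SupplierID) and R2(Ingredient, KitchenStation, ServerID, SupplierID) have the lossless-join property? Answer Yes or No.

The shared attributes are {ServerID, SupplierID} and {ServerID, SupplierID}⁺ = {Date, Ingredient, KitchenStation, Price, ServerID, SupplierID}.
R1 is contained in that closure, so R1 ∩ R2 → R1 holds and the join is lossless.

Yes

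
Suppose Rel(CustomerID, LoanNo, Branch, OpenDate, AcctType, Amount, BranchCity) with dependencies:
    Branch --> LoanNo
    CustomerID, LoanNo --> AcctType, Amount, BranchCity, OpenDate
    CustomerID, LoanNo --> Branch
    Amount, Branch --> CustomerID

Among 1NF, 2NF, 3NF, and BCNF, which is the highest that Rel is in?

3NF

Candidate keys: {Amount, Branch}, {Branch, CustomerID}, {CustomerID, LoanNo}. Prime attributes: {Amount, Branch, CustomerID, LoanNo}.
For Branch --> LoanNo we have {Branch}⁺ = {Branch, LoanNo}; {Branch} is not a superkey, so BCNF fails.
But every attribute on its right side ({LoanNo}) is prime, and the same holds for every other non-superkey FD, so 3NF still holds.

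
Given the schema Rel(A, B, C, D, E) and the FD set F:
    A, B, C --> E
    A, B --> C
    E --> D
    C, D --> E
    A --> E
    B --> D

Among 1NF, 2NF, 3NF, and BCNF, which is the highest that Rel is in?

Candidate key: {A, B}. Prime attributes: {A, B}.
E --> D breaks BCNF: {E}⁺ = {D, E}, so {E} is not a superkey.
E --> D has non-prime {D} on the right and a non-superkey on the left, so 3NF fails.
The proper key subset {A} of {A, B} determines non-prime {D, E}, so the relation is not even in 2NF.

1NF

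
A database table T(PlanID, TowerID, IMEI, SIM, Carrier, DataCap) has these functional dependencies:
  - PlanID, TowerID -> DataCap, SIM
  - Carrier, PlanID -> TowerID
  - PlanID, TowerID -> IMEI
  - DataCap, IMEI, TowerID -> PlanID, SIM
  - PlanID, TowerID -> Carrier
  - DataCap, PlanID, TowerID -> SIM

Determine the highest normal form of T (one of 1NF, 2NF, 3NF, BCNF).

BCNF

Candidate keys: {Carrier, PlanID}, {DataCap, IMEI, TowerID}, {PlanID, TowerID}. Prime attributes: {Carrier, DataCap, IMEI, PlanID, TowerID}.
Each dependency's left side is a superkey — BCNF holds.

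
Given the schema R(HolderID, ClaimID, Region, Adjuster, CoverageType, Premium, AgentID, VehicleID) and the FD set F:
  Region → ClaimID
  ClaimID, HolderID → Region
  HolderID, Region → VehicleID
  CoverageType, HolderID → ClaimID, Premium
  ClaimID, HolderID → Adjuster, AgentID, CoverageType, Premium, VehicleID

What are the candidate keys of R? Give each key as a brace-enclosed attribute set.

No FD produces {HolderID}, so it must be in every candidate key.
{ClaimID, HolderID}⁺ = {Adjuster, AgentID, ClaimID, CoverageType, HolderID, Premium, Region, VehicleID} — all of the relation — so {ClaimID, HolderID} is a candidate key.
{CoverageType, HolderID}⁺ = {Adjuster, AgentID, ClaimID, CoverageType, HolderID, Premium, Region, VehicleID} — all of the relation — so {CoverageType, HolderID} is a candidate key.
{HolderID, Region}⁺ = {Adjuster, AgentID, ClaimID, CoverageType, HolderID, Premium, Region, VehicleID} — all of the relation — so {HolderID, Region} is a candidate key.
Any other superkey properly contains one of these, so there are no further candidate keys.

{ClaimID, HolderID}, {CoverageType, HolderID}, {HolderID, Region}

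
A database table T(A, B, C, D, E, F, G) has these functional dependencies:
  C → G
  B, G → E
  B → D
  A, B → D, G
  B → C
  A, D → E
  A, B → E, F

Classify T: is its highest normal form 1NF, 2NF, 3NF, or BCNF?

1NF

Candidate key: {A, B}. Prime attributes: {A, B}.
For C → G we have {C}⁺ = {C, G}; {C} is not a superkey, so BCNF fails.
C → G determines the non-prime attribute {G} from a non-superkey — 3NF is violated.
Since {B} ⊂ {A, B} and {B}⁺ ⊇ {C, D, E, G} with {C, D, E, G} non-prime, there is a partial dependency; 2NF fails.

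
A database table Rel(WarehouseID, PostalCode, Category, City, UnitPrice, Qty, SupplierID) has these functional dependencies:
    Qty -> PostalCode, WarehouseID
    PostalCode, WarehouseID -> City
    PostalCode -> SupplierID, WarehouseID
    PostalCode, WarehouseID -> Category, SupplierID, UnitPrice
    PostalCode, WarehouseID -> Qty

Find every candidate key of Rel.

{PostalCode}, {Qty}

{PostalCode}⁺ = {Category, City, PostalCode, Qty, SupplierID, UnitPrice, WarehouseID} — all of the relation — so {PostalCode} is a candidate key.
{Qty}⁺ = {Category, City, PostalCode, Qty, SupplierID, UnitPrice, WarehouseID} — all of the relation — so {Qty} is a candidate key.
These are minimal and exhaustive — every other superkey contains one of them.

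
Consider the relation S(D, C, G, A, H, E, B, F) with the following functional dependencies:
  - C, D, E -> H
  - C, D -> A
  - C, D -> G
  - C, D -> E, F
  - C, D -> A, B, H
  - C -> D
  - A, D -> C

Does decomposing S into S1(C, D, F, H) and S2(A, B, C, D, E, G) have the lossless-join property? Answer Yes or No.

Yes

S1 ∩ S2 = {C, D}; its closure under F is {A, B, C, D, E, F, G, H}.
This includes all of S1, so the common attributes are a superkey of S1 — the join is lossless.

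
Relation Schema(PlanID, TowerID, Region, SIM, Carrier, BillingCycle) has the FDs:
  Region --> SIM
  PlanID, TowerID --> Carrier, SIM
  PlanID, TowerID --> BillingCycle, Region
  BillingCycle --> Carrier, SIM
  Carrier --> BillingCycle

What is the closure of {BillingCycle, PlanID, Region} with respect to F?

Start with {BillingCycle, PlanID, Region}.
Region --> SIM applies; add {SIM} → now {BillingCycle, PlanID, Region, SIM}.
BillingCycle --> Carrier, SIM applies; add {Carrier} → now {BillingCycle, Carrier, PlanID, Region, SIM}.
No further FD applies.

{BillingCycle, Carrier, PlanID, Region, SIM}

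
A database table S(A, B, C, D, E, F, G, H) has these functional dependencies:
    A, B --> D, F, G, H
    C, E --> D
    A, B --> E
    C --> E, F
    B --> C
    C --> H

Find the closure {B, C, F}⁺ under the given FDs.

Start with {B, C, F}.
C --> E, F applies; add {E} → now {B, C, E, F}.
C --> H applies; add {H} → now {B, C, E, F, H}.
C, E --> D applies; add {D} → now {B, C, D, E, F, H}.
No further FD applies.

{B, C, D, E, F, H}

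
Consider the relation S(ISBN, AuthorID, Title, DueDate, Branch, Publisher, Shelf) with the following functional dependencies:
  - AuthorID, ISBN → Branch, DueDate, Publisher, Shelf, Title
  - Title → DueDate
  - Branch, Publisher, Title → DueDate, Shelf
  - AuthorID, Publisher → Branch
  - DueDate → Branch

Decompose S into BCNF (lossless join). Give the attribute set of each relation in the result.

Candidate key of the original relation: {AuthorID, ISBN}.
{AuthorID, Branch, DueDate, ISBN, Publisher, Shelf, Title}: {Title} determines {Branch, DueDate, Title} here but is not a superkey — split on Title → Branch, DueDate, giving {Branch, DueDate, Title} and {AuthorID, ISBN, Publisher, Shelf, Title}.
{Branch, DueDate, Title}: {DueDate} determines {Branch, DueDate} here but is not a superkey — split on DueDate → Branch, giving {Branch, DueDate} and {DueDate, Title}.
{Branch, DueDate}: every determinant is a superkey — BCNF.
{DueDate, Title}: every determinant is a superkey — BCNF.
{AuthorID, ISBN, Publisher, Shelf, Title}: {Publisher, Title} determines {Publisher, Shelf, Title} here but is not a superkey — split on Publisher, Title → Shelf, giving {Publisher, Shelf, Title} and {AuthorID, ISBN, Publisher, Title}.
{Publisher, Shelf, Title}: every determinant is a superkey — BCNF.
{AuthorID, ISBN, Publisher, Title}: every determinant is a superkey — BCNF.

{AuthorID, ISBN, Publisher, Title}; {Branch, DueDate}; {DueDate, Title}; {Publisher, Shelf, Title}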